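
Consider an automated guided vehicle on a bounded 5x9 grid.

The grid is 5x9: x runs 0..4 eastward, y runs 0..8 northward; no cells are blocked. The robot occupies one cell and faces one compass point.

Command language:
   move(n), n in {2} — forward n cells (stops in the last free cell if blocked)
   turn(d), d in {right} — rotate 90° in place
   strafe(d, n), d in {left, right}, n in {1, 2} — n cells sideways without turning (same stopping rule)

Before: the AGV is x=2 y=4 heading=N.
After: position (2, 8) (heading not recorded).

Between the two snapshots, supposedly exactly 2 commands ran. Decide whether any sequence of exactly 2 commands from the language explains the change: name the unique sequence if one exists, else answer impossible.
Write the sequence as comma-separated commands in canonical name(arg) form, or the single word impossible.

move(2), move(2)

initial: x=2 y=4 heading=N
[1] after move(2): x=2 y=6 heading=N
[2] after move(2): x=2 y=8 heading=N
no rival 2-sequence matches.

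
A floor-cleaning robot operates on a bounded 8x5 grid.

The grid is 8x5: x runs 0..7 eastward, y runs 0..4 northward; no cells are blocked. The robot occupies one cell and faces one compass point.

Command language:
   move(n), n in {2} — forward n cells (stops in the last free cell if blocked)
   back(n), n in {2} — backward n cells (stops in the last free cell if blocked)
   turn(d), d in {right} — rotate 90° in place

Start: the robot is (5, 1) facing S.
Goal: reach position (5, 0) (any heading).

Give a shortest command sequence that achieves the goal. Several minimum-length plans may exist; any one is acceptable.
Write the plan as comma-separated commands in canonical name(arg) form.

move(2)

begin: (5, 1) facing S
t=1 move(2) ⇒ (5, 0) facing S
minimal: 1 command(s), checked below 1.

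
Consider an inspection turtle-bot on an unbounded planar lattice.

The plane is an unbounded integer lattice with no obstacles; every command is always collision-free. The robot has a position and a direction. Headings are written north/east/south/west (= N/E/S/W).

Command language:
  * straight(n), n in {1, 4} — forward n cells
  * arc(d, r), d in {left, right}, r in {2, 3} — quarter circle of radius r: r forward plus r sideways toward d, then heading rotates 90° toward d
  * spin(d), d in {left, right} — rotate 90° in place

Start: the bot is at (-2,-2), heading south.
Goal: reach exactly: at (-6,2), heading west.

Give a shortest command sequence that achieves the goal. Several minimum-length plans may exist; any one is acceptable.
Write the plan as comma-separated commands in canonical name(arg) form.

start: at (-2,-2), heading south
t=1 spin(right) ⇒ at (-2,-2), heading west
t=2 arc(right, 2) ⇒ at (-4,0), heading north
t=3 arc(left, 2) ⇒ at (-6,2), heading west
nothing shorter than 3 reaches the goal.

spin(right), arc(right, 2), arc(left, 2)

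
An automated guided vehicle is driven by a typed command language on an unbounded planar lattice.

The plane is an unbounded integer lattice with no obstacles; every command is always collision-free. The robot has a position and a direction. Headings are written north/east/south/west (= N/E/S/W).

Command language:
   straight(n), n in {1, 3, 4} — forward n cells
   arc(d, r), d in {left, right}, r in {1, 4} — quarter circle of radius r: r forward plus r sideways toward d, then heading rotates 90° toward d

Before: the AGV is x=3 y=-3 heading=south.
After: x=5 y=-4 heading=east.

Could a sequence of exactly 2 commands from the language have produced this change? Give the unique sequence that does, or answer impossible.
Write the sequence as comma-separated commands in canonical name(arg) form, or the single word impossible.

key: order matters: swapping arc(left, 1) and straight(1) lands elsewhere
initial: x=3 y=-3 heading=south
[1] after arc(left, 1): x=4 y=-4 heading=east
[2] after straight(1): x=5 y=-4 heading=east
no rival 2-sequence matches.

arc(left, 1), straight(1)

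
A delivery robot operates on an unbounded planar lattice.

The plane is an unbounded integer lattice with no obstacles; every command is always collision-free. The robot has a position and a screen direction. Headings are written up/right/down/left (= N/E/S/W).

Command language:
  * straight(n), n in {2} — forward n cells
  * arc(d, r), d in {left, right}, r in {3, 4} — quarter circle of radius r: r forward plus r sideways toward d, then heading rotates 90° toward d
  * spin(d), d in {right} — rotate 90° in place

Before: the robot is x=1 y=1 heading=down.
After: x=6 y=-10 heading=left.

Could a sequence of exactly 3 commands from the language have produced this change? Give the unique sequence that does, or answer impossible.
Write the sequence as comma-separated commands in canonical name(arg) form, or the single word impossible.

key: cell and facing (now W) both changed — the 3 commands mix motion and turning
t0: x=1 y=1 heading=down
1. arc(left, 4) → x=5 y=-3 heading=right
2. arc(right, 4) → x=9 y=-7 heading=down
3. arc(right, 3) → x=6 y=-10 heading=left
uniquely the one of 216 3-step routes that fits.

arc(left, 4), arc(right, 4), arc(right, 3)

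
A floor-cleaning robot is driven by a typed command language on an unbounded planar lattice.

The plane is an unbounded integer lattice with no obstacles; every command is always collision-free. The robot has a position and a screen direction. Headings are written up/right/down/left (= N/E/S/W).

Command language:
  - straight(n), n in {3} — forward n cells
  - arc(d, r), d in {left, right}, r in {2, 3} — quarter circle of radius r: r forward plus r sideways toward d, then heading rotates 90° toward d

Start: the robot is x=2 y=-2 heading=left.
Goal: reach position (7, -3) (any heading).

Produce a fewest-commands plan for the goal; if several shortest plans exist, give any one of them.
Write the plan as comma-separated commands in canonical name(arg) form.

initial: x=2 y=-2 heading=left
step 1 (arc(left, 2)): x=0 y=-4 heading=down
step 2 (arc(left, 3)): x=3 y=-7 heading=right
step 3 (arc(left, 2)): x=5 y=-5 heading=up
step 4 (arc(right, 2)): x=7 y=-3 heading=right
shorter routes all fall short; 4 is best.

arc(left, 2), arc(left, 3), arc(left, 2), arc(right, 2)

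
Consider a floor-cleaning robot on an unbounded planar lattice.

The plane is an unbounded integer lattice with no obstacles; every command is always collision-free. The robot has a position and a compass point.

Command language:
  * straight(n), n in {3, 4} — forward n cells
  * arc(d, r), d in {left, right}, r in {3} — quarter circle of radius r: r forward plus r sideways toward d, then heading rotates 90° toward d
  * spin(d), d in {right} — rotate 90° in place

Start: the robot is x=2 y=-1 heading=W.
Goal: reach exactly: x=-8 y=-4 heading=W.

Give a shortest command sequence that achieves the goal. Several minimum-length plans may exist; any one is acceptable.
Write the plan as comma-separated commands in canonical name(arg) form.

initial: x=2 y=-1 heading=W
[1] after straight(3): x=-1 y=-1 heading=W
[2] after straight(4): x=-5 y=-1 heading=W
[3] after arc(left, 3): x=-8 y=-4 heading=S
[4] after spin(right): x=-8 y=-4 heading=W
no 3-step plan works, so 4 is optimal.

straight(3), straight(4), arc(left, 3), spin(right)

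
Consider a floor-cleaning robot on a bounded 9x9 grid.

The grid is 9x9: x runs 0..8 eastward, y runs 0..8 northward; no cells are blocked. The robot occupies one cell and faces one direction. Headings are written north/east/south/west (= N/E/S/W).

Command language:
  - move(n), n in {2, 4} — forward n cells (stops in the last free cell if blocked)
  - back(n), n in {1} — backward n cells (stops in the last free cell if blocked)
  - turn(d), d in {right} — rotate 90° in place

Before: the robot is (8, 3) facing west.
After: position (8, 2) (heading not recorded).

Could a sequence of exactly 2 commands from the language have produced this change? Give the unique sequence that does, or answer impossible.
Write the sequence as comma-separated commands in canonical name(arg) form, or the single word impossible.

turn(right), back(1)

key: running back(1) before turn(right) would end elsewhere — order is forced
begin: (8, 3) facing west
1. turn(right) → (8, 3) facing north
2. back(1) → (8, 2) facing north
no other 2-command option fits: unique.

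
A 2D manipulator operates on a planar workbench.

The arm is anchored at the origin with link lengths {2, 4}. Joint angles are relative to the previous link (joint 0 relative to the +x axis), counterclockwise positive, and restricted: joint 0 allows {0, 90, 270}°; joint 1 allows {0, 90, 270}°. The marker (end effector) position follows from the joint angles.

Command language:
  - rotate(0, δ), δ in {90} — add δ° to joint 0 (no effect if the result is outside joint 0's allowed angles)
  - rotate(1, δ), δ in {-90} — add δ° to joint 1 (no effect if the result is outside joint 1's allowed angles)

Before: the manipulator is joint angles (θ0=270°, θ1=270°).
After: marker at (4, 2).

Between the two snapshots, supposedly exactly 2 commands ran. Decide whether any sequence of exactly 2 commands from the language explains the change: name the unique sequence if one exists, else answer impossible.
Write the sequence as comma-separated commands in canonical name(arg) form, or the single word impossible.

begin: joint angles (θ0=270°, θ1=270°)
[1] after rotate(0, 90): joint angles (θ0=0°, θ1=270°)
[2] after rotate(0, 90): joint angles (θ0=90°, θ1=270°)
all 4 alternatives checked — unique.

rotate(0, 90), rotate(0, 90)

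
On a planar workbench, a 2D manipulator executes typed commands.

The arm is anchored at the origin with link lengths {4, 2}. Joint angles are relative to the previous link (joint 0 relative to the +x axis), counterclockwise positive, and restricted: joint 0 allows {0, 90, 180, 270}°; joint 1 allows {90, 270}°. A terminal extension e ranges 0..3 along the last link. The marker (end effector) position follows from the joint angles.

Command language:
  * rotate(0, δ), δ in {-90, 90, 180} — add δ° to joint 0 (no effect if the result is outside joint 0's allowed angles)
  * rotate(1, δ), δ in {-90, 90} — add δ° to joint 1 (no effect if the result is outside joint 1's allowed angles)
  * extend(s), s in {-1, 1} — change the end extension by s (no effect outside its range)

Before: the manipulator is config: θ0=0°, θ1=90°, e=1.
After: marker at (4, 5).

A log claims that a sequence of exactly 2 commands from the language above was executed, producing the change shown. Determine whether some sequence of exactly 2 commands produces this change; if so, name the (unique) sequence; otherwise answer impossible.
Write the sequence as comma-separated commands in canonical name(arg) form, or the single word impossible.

t0: config: θ0=0°, θ1=90°, e=1
1. extend(1) → config: θ0=0°, θ1=90°, e=2
2. extend(1) → config: θ0=0°, θ1=90°, e=3
no rival 2-sequence matches.

extend(1), extend(1)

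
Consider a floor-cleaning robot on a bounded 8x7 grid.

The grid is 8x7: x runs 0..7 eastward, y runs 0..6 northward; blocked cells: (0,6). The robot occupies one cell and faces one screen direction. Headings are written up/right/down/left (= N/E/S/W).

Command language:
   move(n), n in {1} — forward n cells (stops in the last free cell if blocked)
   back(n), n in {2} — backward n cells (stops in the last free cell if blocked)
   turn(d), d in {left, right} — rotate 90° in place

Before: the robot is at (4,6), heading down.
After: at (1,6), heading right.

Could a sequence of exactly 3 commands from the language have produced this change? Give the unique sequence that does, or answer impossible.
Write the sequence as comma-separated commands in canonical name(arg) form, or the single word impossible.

key: the second back(2) is stopped early by the blocked cell at (0,6)
t0: at (4,6), heading down
step 1 (turn(left)): at (4,6), heading right
step 2 (back(2)): at (2,6), heading right
step 3 (back(2)): at (1,6), heading right
uniquely the one of 64 3-step routes that fits.

turn(left), back(2), back(2)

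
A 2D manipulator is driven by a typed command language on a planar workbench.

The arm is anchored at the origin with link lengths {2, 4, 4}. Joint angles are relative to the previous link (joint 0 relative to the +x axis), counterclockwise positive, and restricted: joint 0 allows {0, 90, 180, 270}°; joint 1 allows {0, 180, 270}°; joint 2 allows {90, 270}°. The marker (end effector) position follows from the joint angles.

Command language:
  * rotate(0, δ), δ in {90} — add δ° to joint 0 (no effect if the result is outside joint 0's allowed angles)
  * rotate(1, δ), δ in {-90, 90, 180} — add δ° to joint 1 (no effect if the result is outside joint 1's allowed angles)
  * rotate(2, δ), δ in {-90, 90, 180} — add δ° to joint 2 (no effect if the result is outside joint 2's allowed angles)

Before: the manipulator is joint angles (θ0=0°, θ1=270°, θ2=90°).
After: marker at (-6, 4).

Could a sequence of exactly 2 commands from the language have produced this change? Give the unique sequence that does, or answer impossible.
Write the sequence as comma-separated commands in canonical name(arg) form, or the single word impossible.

rotate(0, 90), rotate(0, 90)

start: joint angles (θ0=0°, θ1=270°, θ2=90°)
step 1 (rotate(0, 90)): joint angles (θ0=90°, θ1=270°, θ2=90°)
step 2 (rotate(0, 90)): joint angles (θ0=180°, θ1=270°, θ2=90°)
no rival 2-sequence matches.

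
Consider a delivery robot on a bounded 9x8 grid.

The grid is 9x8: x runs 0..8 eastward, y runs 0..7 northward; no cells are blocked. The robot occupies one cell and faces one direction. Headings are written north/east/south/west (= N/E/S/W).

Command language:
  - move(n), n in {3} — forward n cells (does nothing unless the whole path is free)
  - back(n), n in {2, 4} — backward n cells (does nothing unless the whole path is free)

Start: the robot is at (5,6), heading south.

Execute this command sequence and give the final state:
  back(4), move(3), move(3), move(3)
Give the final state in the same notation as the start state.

at (5,0), heading south

start: at (5,6), heading south
1. back(4) → at (5,6), heading south
2. move(3) → at (5,3), heading south
3. move(3) → at (5,0), heading south
4. move(3) → at (5,0), heading south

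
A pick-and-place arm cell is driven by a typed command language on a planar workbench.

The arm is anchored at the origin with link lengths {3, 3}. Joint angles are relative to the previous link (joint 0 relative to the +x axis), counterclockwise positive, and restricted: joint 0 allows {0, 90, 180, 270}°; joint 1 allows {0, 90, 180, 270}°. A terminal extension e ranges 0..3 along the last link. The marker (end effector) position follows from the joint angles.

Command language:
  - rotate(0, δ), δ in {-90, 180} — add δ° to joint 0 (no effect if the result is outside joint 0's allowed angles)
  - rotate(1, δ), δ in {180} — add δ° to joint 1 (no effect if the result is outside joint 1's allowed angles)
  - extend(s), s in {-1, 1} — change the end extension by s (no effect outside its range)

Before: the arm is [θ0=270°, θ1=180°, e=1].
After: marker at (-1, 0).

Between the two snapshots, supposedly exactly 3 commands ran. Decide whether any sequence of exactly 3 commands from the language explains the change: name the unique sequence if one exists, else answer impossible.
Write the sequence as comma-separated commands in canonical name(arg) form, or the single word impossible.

rotate(0, -90), rotate(0, -90), rotate(0, -90)

from: [θ0=270°, θ1=180°, e=1]
1. rotate(0, -90) → [θ0=180°, θ1=180°, e=1]
2. rotate(0, -90) → [θ0=90°, θ1=180°, e=1]
3. rotate(0, -90) → [θ0=0°, θ1=180°, e=1]
no rival 3-sequence matches.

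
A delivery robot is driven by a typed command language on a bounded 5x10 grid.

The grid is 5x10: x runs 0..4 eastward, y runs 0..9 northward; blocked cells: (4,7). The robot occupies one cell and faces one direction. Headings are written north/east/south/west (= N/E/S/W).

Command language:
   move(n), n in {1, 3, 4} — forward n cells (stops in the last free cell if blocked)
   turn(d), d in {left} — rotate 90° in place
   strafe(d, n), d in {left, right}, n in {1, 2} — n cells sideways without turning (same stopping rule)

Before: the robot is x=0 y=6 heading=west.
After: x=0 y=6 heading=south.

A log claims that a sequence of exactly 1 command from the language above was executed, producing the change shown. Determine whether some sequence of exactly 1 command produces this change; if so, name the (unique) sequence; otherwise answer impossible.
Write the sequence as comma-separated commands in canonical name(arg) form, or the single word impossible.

turn(left)

key: parked at (0,6) the whole time — nothing moves the robot
from: x=0 y=6 heading=west
[1] after turn(left): x=0 y=6 heading=south
all 8 alternatives checked — unique.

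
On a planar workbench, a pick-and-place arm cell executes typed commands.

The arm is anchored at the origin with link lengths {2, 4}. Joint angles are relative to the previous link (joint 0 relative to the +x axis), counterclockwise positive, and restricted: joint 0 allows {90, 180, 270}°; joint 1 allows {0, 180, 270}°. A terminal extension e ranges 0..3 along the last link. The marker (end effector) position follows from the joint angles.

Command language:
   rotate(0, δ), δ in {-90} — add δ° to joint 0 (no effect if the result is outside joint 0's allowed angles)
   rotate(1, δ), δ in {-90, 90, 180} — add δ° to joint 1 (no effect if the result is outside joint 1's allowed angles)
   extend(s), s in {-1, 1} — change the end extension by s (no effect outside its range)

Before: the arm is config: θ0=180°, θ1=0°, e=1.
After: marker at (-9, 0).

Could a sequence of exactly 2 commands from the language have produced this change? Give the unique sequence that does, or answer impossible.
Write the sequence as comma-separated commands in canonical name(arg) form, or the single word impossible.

initial: config: θ0=180°, θ1=0°, e=1
t=1 extend(1) ⇒ config: θ0=180°, θ1=0°, e=2
t=2 extend(1) ⇒ config: θ0=180°, θ1=0°, e=3
no rival 2-sequence matches.

extend(1), extend(1)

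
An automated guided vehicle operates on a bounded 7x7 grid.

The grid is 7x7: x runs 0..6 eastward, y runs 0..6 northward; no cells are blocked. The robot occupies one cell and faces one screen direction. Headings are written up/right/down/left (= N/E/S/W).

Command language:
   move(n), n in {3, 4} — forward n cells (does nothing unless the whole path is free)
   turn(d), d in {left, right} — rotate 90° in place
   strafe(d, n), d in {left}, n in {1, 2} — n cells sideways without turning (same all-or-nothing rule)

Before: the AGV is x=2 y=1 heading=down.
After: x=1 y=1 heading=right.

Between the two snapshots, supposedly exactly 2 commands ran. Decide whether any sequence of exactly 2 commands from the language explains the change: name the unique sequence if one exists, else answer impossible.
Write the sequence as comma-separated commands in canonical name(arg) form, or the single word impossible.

impossible

no 2-step route produces this change.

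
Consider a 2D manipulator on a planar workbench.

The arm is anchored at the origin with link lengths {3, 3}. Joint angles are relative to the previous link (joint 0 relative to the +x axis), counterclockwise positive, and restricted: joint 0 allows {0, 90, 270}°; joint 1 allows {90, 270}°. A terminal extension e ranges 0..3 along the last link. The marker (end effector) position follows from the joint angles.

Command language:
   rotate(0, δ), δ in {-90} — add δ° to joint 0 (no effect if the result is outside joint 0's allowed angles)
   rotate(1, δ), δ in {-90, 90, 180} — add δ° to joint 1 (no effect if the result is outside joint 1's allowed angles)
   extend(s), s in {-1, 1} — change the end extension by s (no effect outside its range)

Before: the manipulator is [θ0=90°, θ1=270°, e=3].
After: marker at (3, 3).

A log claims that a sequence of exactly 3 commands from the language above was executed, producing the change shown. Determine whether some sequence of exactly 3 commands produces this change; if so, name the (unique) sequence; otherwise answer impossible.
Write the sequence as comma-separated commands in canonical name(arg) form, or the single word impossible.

extend(-1), extend(-1), extend(-1)

begin: [θ0=90°, θ1=270°, e=3]
1. extend(-1) → [θ0=90°, θ1=270°, e=2]
2. extend(-1) → [θ0=90°, θ1=270°, e=1]
3. extend(-1) → [θ0=90°, θ1=270°, e=0]
no rival 3-sequence matches.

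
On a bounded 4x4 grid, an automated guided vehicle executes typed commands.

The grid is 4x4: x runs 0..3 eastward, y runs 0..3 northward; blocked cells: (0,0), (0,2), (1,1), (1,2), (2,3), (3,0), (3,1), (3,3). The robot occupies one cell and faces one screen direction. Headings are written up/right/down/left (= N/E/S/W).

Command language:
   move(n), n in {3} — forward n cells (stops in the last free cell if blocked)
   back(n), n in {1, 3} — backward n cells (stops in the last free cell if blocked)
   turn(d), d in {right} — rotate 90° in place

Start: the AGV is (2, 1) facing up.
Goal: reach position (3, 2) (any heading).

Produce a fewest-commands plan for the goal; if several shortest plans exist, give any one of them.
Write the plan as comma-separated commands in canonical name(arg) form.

move(3), turn(right), move(3)

t0: (2, 1) facing up
[1] after move(3): (2, 2) facing up
[2] after turn(right): (2, 2) facing right
[3] after move(3): (3, 2) facing right
shorter routes all fall short; 3 is best.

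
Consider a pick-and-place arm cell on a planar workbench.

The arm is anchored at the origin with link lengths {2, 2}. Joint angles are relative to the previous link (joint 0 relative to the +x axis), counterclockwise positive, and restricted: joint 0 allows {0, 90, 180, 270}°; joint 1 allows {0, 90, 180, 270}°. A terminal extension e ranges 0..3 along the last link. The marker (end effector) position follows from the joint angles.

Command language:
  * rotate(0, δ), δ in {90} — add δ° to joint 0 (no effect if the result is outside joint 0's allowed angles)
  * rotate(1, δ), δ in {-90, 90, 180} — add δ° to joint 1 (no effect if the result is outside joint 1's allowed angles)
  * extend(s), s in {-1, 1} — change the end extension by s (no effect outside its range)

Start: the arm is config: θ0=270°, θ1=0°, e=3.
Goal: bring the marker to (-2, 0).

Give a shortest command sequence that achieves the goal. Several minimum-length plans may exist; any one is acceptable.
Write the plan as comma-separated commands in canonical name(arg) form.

rotate(1, 180), extend(-1), rotate(0, 90)

t0: config: θ0=270°, θ1=0°, e=3
1. rotate(1, 180) → config: θ0=270°, θ1=180°, e=3
2. extend(-1) → config: θ0=270°, θ1=180°, e=2
3. rotate(0, 90) → config: θ0=0°, θ1=180°, e=2
shorter routes all fall short; 3 is best.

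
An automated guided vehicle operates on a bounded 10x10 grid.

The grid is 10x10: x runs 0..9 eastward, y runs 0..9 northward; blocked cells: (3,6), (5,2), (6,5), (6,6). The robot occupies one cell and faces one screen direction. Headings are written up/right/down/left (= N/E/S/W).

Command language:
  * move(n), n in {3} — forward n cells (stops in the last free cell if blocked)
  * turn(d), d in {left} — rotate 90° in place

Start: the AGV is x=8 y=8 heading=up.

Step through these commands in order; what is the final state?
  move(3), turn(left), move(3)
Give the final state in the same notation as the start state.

x=5 y=9 heading=left

begin: x=8 y=8 heading=up
t=1 move(3) ⇒ x=8 y=9 heading=up
t=2 turn(left) ⇒ x=8 y=9 heading=left
t=3 move(3) ⇒ x=5 y=9 heading=left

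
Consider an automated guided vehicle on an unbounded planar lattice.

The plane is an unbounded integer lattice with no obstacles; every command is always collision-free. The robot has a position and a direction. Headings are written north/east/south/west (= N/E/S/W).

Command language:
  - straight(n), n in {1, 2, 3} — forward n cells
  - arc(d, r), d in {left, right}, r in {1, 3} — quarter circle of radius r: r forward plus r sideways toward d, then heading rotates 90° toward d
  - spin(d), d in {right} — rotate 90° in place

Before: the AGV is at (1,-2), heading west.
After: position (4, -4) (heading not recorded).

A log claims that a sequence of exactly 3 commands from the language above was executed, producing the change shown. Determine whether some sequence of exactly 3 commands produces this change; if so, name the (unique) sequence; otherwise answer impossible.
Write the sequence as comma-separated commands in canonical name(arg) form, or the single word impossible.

key: running straight(3) before arc(left, 1) would end elsewhere — order is forced
from: at (1,-2), heading west
t=1 arc(left, 1) ⇒ at (0,-3), heading south
t=2 arc(left, 1) ⇒ at (1,-4), heading east
t=3 straight(3) ⇒ at (4,-4), heading east
uniquely the one of 512 3-step routes that fits.

arc(left, 1), arc(left, 1), straight(3)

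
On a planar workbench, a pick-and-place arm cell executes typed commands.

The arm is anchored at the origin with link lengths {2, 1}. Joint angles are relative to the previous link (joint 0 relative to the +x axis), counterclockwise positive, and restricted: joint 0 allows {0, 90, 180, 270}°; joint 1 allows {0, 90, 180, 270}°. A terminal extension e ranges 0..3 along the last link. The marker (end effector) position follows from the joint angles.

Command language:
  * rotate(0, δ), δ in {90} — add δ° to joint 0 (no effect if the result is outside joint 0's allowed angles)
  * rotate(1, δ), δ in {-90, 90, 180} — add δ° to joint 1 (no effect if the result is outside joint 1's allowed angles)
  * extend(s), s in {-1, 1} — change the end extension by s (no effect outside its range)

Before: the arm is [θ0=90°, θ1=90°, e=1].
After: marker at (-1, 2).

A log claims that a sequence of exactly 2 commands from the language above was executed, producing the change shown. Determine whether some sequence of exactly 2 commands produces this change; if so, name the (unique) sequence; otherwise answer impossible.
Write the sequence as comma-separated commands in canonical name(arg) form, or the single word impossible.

t0: [θ0=90°, θ1=90°, e=1]
1. extend(-1) → [θ0=90°, θ1=90°, e=0]
2. extend(-1) → [θ0=90°, θ1=90°, e=0]
all 36 alternatives checked — unique.

extend(-1), extend(-1)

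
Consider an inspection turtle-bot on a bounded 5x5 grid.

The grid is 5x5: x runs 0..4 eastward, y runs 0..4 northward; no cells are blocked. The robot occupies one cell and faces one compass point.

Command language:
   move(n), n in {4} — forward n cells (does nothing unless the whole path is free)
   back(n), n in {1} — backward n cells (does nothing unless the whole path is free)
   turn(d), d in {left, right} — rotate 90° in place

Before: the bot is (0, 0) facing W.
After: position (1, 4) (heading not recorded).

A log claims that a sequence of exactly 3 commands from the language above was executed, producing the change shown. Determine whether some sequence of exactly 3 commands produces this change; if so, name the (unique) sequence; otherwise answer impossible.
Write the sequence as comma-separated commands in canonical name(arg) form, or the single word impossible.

key: order matters: swapping back(1) and move(4) lands elsewhere
from: (0, 0) facing W
step 1 (back(1)): (1, 0) facing W
step 2 (turn(right)): (1, 0) facing N
step 3 (move(4)): (1, 4) facing N
all 64 alternatives checked — unique.

back(1), turn(right), move(4)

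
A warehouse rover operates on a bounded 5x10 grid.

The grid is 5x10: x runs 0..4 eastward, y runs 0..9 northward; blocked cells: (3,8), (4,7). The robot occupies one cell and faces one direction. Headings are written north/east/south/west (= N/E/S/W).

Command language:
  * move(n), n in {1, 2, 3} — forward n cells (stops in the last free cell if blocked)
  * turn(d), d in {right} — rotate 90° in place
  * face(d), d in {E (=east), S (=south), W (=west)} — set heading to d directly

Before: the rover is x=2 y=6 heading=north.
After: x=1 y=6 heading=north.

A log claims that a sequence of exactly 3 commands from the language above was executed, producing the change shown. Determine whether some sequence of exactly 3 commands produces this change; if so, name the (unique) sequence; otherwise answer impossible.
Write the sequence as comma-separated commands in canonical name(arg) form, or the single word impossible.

face(W), move(1), turn(right)

key: heading stays N — rotations cancel among the 3 commands
begin: x=2 y=6 heading=north
[1] after face(W): x=2 y=6 heading=west
[2] after move(1): x=1 y=6 heading=west
[3] after turn(right): x=1 y=6 heading=north
all 343 alternatives checked — unique.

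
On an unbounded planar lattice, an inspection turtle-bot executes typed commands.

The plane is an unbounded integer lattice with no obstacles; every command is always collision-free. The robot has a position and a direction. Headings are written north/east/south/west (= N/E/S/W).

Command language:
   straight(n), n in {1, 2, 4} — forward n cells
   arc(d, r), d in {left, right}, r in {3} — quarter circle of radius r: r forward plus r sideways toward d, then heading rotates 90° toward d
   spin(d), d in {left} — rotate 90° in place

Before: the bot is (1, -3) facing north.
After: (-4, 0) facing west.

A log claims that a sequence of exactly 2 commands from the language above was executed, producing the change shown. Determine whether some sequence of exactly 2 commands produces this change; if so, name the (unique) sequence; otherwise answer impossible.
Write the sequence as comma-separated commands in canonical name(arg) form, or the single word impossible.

key: position moved to (-4,0) AND the heading swung to W — translation plus rotation needed
begin: (1, -3) facing north
t=1 arc(left, 3) ⇒ (-2, 0) facing west
t=2 straight(2) ⇒ (-4, 0) facing west
all 36 alternatives checked — unique.

arc(left, 3), straight(2)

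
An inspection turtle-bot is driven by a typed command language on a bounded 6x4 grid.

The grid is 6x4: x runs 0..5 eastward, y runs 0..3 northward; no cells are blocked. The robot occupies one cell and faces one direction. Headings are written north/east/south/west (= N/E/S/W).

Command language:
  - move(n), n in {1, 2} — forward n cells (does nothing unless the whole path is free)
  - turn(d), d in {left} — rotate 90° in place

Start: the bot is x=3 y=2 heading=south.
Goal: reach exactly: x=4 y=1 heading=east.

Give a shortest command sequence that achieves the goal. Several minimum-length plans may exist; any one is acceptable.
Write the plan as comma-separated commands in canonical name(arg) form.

t0: x=3 y=2 heading=south
t=1 move(1) ⇒ x=3 y=1 heading=south
t=2 turn(left) ⇒ x=3 y=1 heading=east
t=3 move(1) ⇒ x=4 y=1 heading=east
shorter routes all fall short; 3 is best.

move(1), turn(left), move(1)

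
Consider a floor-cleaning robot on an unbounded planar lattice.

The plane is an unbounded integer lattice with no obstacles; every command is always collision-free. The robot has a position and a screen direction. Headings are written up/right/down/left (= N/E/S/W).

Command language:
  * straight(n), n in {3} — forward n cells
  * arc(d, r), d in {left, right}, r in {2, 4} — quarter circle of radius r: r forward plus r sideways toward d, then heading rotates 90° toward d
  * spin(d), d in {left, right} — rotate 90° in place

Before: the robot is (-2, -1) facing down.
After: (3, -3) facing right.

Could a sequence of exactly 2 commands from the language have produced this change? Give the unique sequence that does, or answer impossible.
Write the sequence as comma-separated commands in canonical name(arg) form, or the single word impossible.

key: order matters: swapping arc(left, 2) and straight(3) lands elsewhere
t0: (-2, -1) facing down
1. arc(left, 2) → (0, -3) facing right
2. straight(3) → (3, -3) facing right
all 49 alternatives checked — unique.

arc(left, 2), straight(3)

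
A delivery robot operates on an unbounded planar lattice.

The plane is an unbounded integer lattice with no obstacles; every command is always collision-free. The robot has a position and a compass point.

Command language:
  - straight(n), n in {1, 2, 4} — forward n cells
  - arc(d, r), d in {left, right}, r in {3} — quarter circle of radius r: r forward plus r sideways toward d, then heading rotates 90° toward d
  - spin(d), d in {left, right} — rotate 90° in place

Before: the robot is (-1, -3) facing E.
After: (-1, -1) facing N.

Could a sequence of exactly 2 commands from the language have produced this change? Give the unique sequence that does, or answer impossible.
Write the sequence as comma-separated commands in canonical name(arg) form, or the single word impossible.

key: position moved to (-1,-1) AND the heading swung to N — translation plus rotation needed
start: (-1, -3) facing E
step 1 (spin(left)): (-1, -3) facing N
step 2 (straight(2)): (-1, -1) facing N
no other 2-command option fits: unique.

spin(left), straight(2)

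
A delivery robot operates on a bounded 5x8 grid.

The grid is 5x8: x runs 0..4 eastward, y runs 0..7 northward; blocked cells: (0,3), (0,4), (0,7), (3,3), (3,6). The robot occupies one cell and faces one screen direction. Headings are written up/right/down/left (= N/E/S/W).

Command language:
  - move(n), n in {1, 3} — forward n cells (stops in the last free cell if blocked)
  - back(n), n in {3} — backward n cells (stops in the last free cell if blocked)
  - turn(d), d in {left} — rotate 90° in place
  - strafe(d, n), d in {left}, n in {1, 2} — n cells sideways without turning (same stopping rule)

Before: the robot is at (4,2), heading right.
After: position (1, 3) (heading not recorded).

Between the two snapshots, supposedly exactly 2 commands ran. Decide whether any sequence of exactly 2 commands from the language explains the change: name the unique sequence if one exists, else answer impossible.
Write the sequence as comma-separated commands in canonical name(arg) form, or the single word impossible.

back(3), strafe(left, 1)

key: running strafe(left, 1) before back(3) would end elsewhere — order is forced
begin: at (4,2), heading right
1. back(3) → at (1,2), heading right
2. strafe(left, 1) → at (1,3), heading right
all 36 alternatives checked — unique.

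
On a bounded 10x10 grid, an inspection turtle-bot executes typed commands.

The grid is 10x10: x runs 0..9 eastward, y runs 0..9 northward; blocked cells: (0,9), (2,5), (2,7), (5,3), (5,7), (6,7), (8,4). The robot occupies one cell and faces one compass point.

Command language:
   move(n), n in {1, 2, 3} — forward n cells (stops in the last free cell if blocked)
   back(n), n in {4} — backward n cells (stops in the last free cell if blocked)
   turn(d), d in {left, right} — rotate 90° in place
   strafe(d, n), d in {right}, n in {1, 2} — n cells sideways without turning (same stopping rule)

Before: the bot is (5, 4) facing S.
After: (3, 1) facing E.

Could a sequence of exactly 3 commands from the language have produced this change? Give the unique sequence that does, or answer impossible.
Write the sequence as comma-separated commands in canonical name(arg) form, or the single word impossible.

strafe(right, 2), move(3), turn(left)

key: order matters: swapping strafe(right, 2) and turn(left) lands elsewhere
t0: (5, 4) facing S
[1] after strafe(right, 2): (3, 4) facing S
[2] after move(3): (3, 1) facing S
[3] after turn(left): (3, 1) facing E
no rival 3-sequence matches.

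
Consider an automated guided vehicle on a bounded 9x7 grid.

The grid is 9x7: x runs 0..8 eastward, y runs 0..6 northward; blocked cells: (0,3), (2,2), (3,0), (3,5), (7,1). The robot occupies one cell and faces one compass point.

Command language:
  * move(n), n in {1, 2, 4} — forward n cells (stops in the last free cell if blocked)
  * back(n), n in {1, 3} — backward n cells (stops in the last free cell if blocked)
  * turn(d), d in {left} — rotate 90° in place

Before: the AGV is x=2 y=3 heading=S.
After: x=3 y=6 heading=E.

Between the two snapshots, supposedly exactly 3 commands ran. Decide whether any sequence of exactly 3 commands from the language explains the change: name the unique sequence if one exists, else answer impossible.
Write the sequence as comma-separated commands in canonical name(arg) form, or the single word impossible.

key: order matters: swapping back(3) and move(1) lands elsewhere
initial: x=2 y=3 heading=S
1. back(3) → x=2 y=6 heading=S
2. turn(left) → x=2 y=6 heading=E
3. move(1) → x=3 y=6 heading=E
no other 3-command option fits: unique.

back(3), turn(left), move(1)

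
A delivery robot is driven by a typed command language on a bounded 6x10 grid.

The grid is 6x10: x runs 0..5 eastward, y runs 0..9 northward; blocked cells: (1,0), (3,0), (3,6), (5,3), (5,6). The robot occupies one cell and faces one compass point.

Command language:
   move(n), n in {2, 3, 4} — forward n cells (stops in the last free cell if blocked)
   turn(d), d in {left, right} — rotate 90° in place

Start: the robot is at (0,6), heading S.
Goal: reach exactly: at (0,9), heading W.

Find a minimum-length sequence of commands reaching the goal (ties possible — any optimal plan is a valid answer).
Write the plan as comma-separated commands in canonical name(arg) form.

from: at (0,6), heading S
step 1 (turn(left)): at (0,6), heading E
step 2 (turn(left)): at (0,6), heading N
step 3 (move(4)): at (0,9), heading N
step 4 (turn(left)): at (0,9), heading W
shorter routes all fall short; 4 is best.

turn(left), turn(left), move(4), turn(left)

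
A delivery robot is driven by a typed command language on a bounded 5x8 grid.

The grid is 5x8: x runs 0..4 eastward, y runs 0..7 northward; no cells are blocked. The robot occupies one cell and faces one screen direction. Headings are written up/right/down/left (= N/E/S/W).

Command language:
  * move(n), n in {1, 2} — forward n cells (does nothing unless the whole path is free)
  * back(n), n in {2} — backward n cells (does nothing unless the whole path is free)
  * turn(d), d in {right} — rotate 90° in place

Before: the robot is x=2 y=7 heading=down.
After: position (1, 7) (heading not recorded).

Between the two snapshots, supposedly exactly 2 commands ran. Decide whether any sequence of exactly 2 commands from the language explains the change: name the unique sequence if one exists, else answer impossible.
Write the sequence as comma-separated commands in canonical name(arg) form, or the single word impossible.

key: order matters: swapping turn(right) and move(1) lands elsewhere
t0: x=2 y=7 heading=down
1. turn(right) → x=2 y=7 heading=left
2. move(1) → x=1 y=7 heading=left
no other 2-command option fits: unique.

turn(right), move(1)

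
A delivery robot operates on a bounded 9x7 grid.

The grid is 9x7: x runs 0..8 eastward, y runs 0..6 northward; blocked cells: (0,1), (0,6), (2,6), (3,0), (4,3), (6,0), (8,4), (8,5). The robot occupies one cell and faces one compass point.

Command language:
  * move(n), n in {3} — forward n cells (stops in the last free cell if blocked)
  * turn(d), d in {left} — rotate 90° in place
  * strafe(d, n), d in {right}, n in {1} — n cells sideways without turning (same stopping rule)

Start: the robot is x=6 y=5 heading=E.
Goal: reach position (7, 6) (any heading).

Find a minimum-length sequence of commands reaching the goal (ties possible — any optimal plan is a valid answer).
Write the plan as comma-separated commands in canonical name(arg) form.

turn(left), move(3), strafe(right, 1)

from: x=6 y=5 heading=E
[1] after turn(left): x=6 y=5 heading=N
[2] after move(3): x=6 y=6 heading=N
[3] after strafe(right, 1): x=7 y=6 heading=N
minimal: 3 command(s), checked below 3.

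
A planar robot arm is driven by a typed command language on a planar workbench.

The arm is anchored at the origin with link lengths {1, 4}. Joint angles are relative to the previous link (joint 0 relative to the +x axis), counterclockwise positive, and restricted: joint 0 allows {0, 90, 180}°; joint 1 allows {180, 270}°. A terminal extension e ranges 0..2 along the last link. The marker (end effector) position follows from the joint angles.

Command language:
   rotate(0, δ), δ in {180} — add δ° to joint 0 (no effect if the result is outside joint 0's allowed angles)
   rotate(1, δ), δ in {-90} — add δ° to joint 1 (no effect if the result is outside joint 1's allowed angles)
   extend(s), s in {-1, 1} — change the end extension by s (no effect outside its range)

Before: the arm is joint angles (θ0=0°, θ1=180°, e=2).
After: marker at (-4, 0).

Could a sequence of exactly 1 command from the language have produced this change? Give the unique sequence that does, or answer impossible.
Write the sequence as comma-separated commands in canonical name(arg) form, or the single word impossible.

initial: joint angles (θ0=0°, θ1=180°, e=2)
t=1 extend(-1) ⇒ joint angles (θ0=0°, θ1=180°, e=1)
all 4 alternatives checked — unique.

extend(-1)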